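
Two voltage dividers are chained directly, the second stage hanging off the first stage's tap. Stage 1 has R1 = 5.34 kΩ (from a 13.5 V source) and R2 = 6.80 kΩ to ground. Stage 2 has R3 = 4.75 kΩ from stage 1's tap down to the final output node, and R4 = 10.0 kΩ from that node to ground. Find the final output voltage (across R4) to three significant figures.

Stage 2 presents R3+R4 = 14.75 kΩ as a load on stage 1's tap.
Stage 1's lower leg becomes R2‖(R3+R4) = 4.654 kΩ, so V_mid = 13.5 × 4.654/9.994 = 6.287 V.
Stage 2 is itself unloaded: V_out = V_mid × R4/(R3+R4) = 6.287 × 10.0/14.75 = 4.26 V.

V_out ≈ 4.26 V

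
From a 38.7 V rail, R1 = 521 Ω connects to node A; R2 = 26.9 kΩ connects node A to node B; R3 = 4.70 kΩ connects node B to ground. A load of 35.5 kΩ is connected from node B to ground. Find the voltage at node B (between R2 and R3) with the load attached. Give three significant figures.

V ≈ 5.09 V

At node B, R3 is in parallel with the load: R3‖R_L = 4150 Ω.
Below node A the resistance is R2 + (R3‖R_L) = 31050 Ω, so V_A = 38.7 × 31050/31570 = 38.06 V.
Then V_B = V_A × (R3‖R_L)/(R2 + R3‖R_L) = 38.06 × 4150/31050 = 5.09 V.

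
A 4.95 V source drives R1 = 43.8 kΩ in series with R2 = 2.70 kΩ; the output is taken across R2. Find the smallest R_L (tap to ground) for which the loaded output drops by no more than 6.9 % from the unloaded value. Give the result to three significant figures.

Output resistance R_th = R1‖R2 = (43.8 × 2.70)/46.50 = 2.543 kΩ.
The fractional drop is R_th/(R_th + R_L); requiring this ≤ 0.0690 gives R_L ≥ R_th(1/0.0690 − 1) = 2.543 × 13.49 = 34.3 kΩ.

R_L(min) ≈ 34.3 kΩ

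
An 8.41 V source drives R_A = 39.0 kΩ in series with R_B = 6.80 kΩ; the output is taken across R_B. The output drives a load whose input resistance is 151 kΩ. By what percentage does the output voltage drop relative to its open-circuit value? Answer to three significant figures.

The divider's output (Thévenin) resistance is R_A‖R_B = 5.790 kΩ.
Fractional drop under load = R_th/(R_th + R_L) = 5.790 / (5.790 + 151) = 0.03693.
So the output falls by 3.69 %.

3.69 %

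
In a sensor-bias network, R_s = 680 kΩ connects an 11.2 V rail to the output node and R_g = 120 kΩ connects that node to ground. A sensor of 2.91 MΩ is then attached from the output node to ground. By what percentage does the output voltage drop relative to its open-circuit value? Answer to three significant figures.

3.39 %

The divider's output (Thévenin) resistance is R_s‖R_g = 102.0 kΩ.
Fractional drop under load = R_th/(R_th + R_L) = 102.0 / (102.0 + 2910) = 0.03386.
So the output falls by 3.39 %.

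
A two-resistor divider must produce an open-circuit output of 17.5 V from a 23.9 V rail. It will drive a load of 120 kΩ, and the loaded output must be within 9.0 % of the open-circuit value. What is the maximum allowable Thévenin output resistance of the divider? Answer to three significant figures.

Loading drop = R_th/(R_th + R_L) ≤ 0.0900, so R_th ≤ R_L · ε/(1−ε) = 120 kΩ × 0.0900/0.9100 = 11.9 kΩ.

R_th ≤ 11.9 kΩ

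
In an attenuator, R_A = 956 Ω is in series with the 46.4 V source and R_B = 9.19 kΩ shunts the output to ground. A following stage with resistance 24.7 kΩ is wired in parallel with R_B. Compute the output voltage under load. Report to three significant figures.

V_out ≈ 40.6 V

The load sits in parallel with R_B: R_B‖R_L = (9190 × 24700) / (9190 + 24700) = 6698 Ω.
V_out = 46.4 × 6698 / (956 + 6698) = 46.4 × 6698/7654 = 40.6 V.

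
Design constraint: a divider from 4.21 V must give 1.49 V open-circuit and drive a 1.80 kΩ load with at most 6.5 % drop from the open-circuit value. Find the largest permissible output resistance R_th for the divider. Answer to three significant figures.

Loading drop = R_th/(R_th + R_L) ≤ 0.0650, so R_th ≤ R_L · ε/(1−ε) = 1.80 kΩ × 0.0650/0.9350 = 125 Ω.
(Any R1, R2 with R2/(R1+R2) = 0.354 and R1‖R2 ≤ 125 Ω will meet the spec.)

R_th ≤ 125 Ω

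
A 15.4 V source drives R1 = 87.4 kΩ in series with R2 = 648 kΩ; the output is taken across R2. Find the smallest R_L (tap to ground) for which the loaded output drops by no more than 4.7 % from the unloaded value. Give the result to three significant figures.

R_L(min) ≈ 1.56 MΩ

Output resistance R_th = R1‖R2 = (87.4 × 648)/735.4 = 77.01 kΩ.
The fractional drop is R_th/(R_th + R_L); requiring this ≤ 0.0470 gives R_L ≥ R_th(1/0.0470 − 1) = 77.01 × 20.28 = 1.56 MΩ.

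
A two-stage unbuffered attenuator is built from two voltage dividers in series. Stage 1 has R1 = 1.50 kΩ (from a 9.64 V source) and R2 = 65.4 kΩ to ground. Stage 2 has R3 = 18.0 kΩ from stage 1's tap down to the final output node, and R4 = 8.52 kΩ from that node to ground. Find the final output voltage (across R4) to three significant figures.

V_out ≈ 2.87 V

Stage 2 presents R3+R4 = 26.52 kΩ as a load on stage 1's tap.
Stage 1's lower leg becomes R2‖(R3+R4) = 18.87 kΩ, so V_mid = 9.64 × 18.87/20.37 = 8.930 V.
Stage 2 is itself unloaded: V_out = V_mid × R4/(R3+R4) = 8.930 × 8.52/26.52 = 2.87 V.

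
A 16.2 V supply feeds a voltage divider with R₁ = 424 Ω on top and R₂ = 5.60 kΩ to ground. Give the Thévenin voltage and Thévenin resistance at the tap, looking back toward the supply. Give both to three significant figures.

V_th = 15.1 V, R_th = 394 Ω

V_th is the open-circuit tap voltage: 16.2 × 5600/(424 + 5600) = 15.1 V.
With the supply zeroed, R₁ and R₂ appear in parallel from the tap: R_th = R₁‖R₂ = (424 × 5600)/6024 = 394 Ω.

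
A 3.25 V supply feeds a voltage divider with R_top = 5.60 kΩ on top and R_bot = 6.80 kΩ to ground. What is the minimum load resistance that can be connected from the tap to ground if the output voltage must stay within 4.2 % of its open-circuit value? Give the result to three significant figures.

Output resistance R_th = R_top‖R_bot = (5.60 × 6.80)/12.40 = 3.071 kΩ.
The fractional drop is R_th/(R_th + R_L); requiring this ≤ 0.0420 gives R_L ≥ R_th(1/0.0420 − 1) = 3.071 × 22.81 = 70.0 kΩ.

R_L(min) ≈ 70.0 kΩ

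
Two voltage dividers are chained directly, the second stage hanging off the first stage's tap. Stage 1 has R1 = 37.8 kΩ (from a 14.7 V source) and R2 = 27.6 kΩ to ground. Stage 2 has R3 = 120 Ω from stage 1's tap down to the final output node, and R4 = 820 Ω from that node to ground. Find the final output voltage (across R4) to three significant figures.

V_out ≈ 0.301 V

Stage 2 presents R3+R4 = 940.0 Ω as a load on stage 1's tap.
Stage 1's lower leg becomes R2‖(R3+R4) = 909.0 Ω, so V_mid = 14.7 × 909.0/38710 = 0.3452 V.
Stage 2 is itself unloaded: V_out = V_mid × R4/(R3+R4) = 0.3452 × 820/940.0 = 0.301 V.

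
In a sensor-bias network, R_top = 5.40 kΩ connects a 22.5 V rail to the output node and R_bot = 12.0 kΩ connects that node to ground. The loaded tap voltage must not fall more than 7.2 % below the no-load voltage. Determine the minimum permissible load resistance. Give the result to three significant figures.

R_L(min) ≈ 48.0 kΩ

Output resistance R_th = R_top‖R_bot = (5.40 × 12.0)/17.40 = 3.724 kΩ.
The fractional drop is R_th/(R_th + R_L); requiring this ≤ 0.0720 gives R_L ≥ R_th(1/0.0720 − 1) = 3.724 × 12.89 = 48.0 kΩ.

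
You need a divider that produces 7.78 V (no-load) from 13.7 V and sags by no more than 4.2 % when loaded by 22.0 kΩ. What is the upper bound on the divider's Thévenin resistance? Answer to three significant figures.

Loading drop = R_th/(R_th + R_L) ≤ 0.0420, so R_th ≤ R_L · ε/(1−ε) = 22.0 kΩ × 0.0420/0.9580 = 965 Ω.
(Any R1, R2 with R2/(R1+R2) = 0.568 and R1‖R2 ≤ 965 Ω will meet the spec.)

R_th ≤ 965 Ω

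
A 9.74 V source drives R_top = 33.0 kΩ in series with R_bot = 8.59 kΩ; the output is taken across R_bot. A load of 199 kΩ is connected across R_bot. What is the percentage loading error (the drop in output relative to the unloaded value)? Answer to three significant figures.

The divider's output (Thévenin) resistance is R_top‖R_bot = 6.816 kΩ.
Fractional drop under load = R_th/(R_th + R_L) = 6.816 / (6.816 + 199) = 0.03312.
So the output falls by 3.31 %.

3.31 %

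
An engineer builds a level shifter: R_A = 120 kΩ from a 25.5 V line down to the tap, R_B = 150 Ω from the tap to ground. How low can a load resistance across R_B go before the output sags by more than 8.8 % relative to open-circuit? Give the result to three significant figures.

R_L(min) ≈ 1.55 kΩ

Output resistance R_th = R_A‖R_B = (120000 × 150)/120200 = 149.8 Ω.
The fractional drop is R_th/(R_th + R_L); requiring this ≤ 0.0880 gives R_L ≥ R_th(1/0.0880 − 1) = 149.8 × 10.36 = 1.55 kΩ.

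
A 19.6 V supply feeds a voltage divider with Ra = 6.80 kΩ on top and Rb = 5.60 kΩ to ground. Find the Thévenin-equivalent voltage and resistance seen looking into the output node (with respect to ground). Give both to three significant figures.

V_th is the open-circuit tap voltage: 19.6 × 5.60/(6.80 + 5.60) = 8.85 V.
With the supply zeroed, Ra and Rb appear in parallel from the tap: R_th = Ra‖Rb = (6.80 × 5.60)/12.40 = 3.07 kΩ.

V_th = 8.85 V, R_th = 3.07 kΩ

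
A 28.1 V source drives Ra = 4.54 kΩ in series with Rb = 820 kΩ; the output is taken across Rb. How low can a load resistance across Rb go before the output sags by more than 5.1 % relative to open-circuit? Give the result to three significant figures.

R_L(min) ≈ 84.0 kΩ

Output resistance R_th = Ra‖Rb = (4.54 × 820)/824.5 = 4.515 kΩ.
The fractional drop is R_th/(R_th + R_L); requiring this ≤ 0.0510 gives R_L ≥ R_th(1/0.0510 − 1) = 4.515 × 18.61 = 84.0 kΩ.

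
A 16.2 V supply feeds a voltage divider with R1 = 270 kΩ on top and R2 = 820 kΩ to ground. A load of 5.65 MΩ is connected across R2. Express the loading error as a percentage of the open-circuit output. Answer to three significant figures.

3.47 %

The divider's output (Thévenin) resistance is R1‖R2 = 203.1 kΩ.
Fractional drop under load = R_th/(R_th + R_L) = 203.1 / (203.1 + 5650) = 0.03470.
So the output falls by 3.47 %.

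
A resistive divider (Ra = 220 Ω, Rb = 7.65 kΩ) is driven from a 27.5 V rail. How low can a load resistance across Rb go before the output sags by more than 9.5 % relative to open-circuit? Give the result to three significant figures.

R_L(min) ≈ 2.04 kΩ

Output resistance R_th = Ra‖Rb = (220 × 7650)/7870 = 213.9 Ω.
The fractional drop is R_th/(R_th + R_L); requiring this ≤ 0.0950 gives R_L ≥ R_th(1/0.0950 − 1) = 213.9 × 9.526 = 2.04 kΩ.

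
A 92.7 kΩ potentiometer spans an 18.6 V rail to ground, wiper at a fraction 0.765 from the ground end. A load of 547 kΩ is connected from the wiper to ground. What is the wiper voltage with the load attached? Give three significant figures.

V ≈ 13.8 V

The wiper splits the pot into (1−α)R = 21.78 kΩ above and αR = 70.92 kΩ below.
Lower section ‖ load = 62.78 kΩ.
V_wiper = 18.6 × 62.78/(21.78 + 62.78) = 13.8 V.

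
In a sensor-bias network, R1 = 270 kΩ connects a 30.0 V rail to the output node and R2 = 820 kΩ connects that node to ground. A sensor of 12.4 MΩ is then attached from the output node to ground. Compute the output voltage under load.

The load sits in parallel with R2: R2‖R_L = (820 × 12400) / (820 + 12400) = 769.1 kΩ.
V_out = 30.0 × 769.1 / (270 + 769.1) = 30.0 × 769.1/1039 = 22.2 V.

V_out ≈ 22.2 V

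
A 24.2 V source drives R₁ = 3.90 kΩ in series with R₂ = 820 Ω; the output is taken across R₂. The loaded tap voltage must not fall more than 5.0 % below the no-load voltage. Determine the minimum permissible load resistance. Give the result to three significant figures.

R_L(min) ≈ 12.9 kΩ

Output resistance R_th = R₁‖R₂ = (3900 × 820)/4720 = 677.5 Ω.
The fractional drop is R_th/(R_th + R_L); requiring this ≤ 0.0500 gives R_L ≥ R_th(1/0.0500 − 1) = 677.5 × 19.00 = 12.9 kΩ.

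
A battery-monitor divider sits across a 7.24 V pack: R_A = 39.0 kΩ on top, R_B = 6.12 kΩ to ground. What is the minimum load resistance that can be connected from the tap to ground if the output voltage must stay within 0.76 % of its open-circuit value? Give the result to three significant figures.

Output resistance R_th = R_A‖R_B = (39.0 × 6.12)/45.12 = 5.290 kΩ.
The fractional drop is R_th/(R_th + R_L); requiring this ≤ 0.00760 gives R_L ≥ R_th(1/0.00760 − 1) = 5.290 × 130.6 = 691 kΩ.

R_L(min) ≈ 691 kΩ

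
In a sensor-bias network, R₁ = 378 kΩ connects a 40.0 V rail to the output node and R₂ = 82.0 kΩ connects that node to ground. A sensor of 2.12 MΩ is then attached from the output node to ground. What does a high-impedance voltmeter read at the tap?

The load sits in parallel with R₂: R₂‖R_L = (82.0 × 2120) / (82.0 + 2120) = 78.95 kΩ.
V_out = 40.0 × 78.95 / (378 + 78.95) = 40.0 × 78.95/456.9 = 6.91 V.

V_out ≈ 6.91 V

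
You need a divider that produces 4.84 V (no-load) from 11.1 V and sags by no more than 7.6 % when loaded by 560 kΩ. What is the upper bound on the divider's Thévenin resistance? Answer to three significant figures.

R_th ≤ 46.1 kΩ

Loading drop = R_th/(R_th + R_L) ≤ 0.0760, so R_th ≤ R_L · ε/(1−ε) = 560 kΩ × 0.0760/0.9240 = 46.1 kΩ.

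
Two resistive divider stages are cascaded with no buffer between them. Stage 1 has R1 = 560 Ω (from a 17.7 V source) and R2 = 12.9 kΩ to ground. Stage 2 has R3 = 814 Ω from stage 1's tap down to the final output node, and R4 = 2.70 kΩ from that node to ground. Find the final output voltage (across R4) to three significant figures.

Stage 2 presents R3+R4 = 3514 Ω as a load on stage 1's tap.
Stage 1's lower leg becomes R2‖(R3+R4) = 2762 Ω, so V_mid = 17.7 × 2762/3322 = 14.72 V.
Stage 2 is itself unloaded: V_out = V_mid × R4/(R3+R4) = 14.72 × 2700/3514 = 11.3 V.

V_out ≈ 11.3 V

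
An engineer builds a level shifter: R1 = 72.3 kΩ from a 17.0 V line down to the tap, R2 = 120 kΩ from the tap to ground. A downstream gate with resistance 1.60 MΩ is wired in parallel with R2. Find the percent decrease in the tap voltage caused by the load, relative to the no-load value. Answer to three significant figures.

2.74 %

The divider's output (Thévenin) resistance is R1‖R2 = 45.12 kΩ.
Fractional drop under load = R_th/(R_th + R_L) = 45.12 / (45.12 + 1600) = 0.02742.
So the output falls by 2.74 %.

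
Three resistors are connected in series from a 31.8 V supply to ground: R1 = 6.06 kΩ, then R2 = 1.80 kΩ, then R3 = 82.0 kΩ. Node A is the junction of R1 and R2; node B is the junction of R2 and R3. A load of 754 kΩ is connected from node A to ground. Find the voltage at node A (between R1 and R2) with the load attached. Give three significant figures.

V ≈ 29.4 V

Below node A the series string R2+R3 = 83.80 kΩ sits in parallel with the 754 kΩ load: 75.42 kΩ.
V_A = 31.8 × 75.42/(6.06 + 75.42) = 29.4 V.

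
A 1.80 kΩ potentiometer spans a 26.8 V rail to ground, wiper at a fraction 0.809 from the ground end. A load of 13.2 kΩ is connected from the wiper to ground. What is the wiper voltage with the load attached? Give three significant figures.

The wiper splits the pot into (1−α)R = 343.8 Ω above and αR = 1456 Ω below.
Lower section ‖ load = 1312 Ω.
V_wiper = 26.8 × 1312/(343.8 + 1312) = 21.2 V.

V ≈ 21.2 V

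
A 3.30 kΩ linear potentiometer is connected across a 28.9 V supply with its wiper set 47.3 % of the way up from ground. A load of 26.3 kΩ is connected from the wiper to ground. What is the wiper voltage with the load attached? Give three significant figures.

The wiper splits the pot into (1−α)R = 1.739 kΩ above and αR = 1.561 kΩ below.
Lower section ‖ load = 1.473 kΩ.
V_wiper = 28.9 × 1.473/(1.739 + 1.473) = 13.3 V.

V ≈ 13.3 V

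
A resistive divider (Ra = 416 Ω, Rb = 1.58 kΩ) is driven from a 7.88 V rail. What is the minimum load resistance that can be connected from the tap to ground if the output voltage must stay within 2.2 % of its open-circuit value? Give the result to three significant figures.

Output resistance R_th = Ra‖Rb = (416 × 1580)/1996 = 329.3 Ω.
The fractional drop is R_th/(R_th + R_L); requiring this ≤ 0.0220 gives R_L ≥ R_th(1/0.0220 − 1) = 329.3 × 44.45 = 14.6 kΩ.

R_L(min) ≈ 14.6 kΩ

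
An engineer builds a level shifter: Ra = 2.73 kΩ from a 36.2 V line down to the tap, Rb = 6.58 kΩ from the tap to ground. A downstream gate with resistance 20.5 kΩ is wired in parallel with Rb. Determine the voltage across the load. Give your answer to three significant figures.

V_out ≈ 23.4 V

The load sits in parallel with Rb: Rb‖R_L = (6.58 × 20.5) / (6.58 + 20.5) = 4.981 kΩ.
V_out = 36.2 × 4.981 / (2.73 + 4.981) = 36.2 × 4.981/7.711 = 23.4 V.
(Unloaded it would have been 25.6 V.)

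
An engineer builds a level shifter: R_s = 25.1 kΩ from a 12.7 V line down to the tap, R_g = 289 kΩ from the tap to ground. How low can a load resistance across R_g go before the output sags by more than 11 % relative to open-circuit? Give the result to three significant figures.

Output resistance R_th = R_s‖R_g = (25.1 × 289)/314.1 = 23.09 kΩ.
The fractional drop is R_th/(R_th + R_L); requiring this ≤ 0.110 gives R_L ≥ R_th(1/0.110 − 1) = 23.09 × 8.091 = 187 kΩ.

R_L(min) ≈ 187 kΩ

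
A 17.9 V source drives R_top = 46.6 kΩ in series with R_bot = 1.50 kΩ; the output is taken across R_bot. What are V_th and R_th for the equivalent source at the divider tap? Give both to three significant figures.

V_th is the open-circuit tap voltage: 17.9 × 1.50/(46.6 + 1.50) = 0.558 V.
With the supply zeroed, R_top and R_bot appear in parallel from the tap: R_th = R_top‖R_bot = (46.6 × 1.50)/48.10 = 1.45 kΩ.

V_th = 0.558 V, R_th = 1.45 kΩ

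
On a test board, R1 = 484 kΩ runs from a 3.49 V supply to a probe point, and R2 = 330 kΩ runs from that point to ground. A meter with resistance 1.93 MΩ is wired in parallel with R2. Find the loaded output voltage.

The load sits in parallel with R2: R2‖R_L = (330 × 1930) / (330 + 1930) = 281.8 kΩ.
V_out = 3.49 × 281.8 / (484 + 281.8) = 3.49 × 281.8/765.8 = 1.28 V.

V_out ≈ 1.28 V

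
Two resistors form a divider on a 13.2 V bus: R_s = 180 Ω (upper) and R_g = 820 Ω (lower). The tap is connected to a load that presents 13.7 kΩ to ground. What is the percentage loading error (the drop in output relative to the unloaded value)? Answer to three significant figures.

The divider's output (Thévenin) resistance is R_s‖R_g = 147.6 Ω.
Fractional drop under load = R_th/(R_th + R_L) = 147.6 / (147.6 + 13700) = 0.01066.
So the output falls by 1.07 %.

1.07 %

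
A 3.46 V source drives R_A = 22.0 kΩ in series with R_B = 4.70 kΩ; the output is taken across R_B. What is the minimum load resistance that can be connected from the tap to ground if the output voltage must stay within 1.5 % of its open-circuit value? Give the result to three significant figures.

Output resistance R_th = R_A‖R_B = (22.0 × 4.70)/26.70 = 3.873 kΩ.
The fractional drop is R_th/(R_th + R_L); requiring this ≤ 0.0150 gives R_L ≥ R_th(1/0.0150 − 1) = 3.873 × 65.67 = 254 kΩ.

R_L(min) ≈ 254 kΩ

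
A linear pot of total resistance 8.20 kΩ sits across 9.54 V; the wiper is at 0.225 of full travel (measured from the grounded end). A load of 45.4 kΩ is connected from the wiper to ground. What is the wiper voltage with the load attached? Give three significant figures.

V ≈ 2.08 V

The wiper splits the pot into (1−α)R = 6.355 kΩ above and αR = 1.845 kΩ below.
Lower section ‖ load = 1.773 kΩ.
V_wiper = 9.54 × 1.773/(6.355 + 1.773) = 2.08 V.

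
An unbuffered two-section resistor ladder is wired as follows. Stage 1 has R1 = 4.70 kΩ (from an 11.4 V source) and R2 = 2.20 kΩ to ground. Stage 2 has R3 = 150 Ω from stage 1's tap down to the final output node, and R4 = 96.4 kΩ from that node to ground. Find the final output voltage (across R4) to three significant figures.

V_out ≈ 3.57 V

Stage 2 presents R3+R4 = 96550 Ω as a load on stage 1's tap.
Stage 1's lower leg becomes R2‖(R3+R4) = 2151 Ω, so V_mid = 11.4 × 2151/6851 = 3.579 V.
Stage 2 is itself unloaded: V_out = V_mid × R4/(R3+R4) = 3.579 × 96400/96550 = 3.57 V.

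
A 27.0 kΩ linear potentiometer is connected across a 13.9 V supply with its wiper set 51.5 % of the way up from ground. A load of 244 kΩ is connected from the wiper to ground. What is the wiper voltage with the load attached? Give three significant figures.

V ≈ 6.97 V

The wiper splits the pot into (1−α)R = 13.10 kΩ above and αR = 13.90 kΩ below.
Lower section ‖ load = 13.16 kΩ.
V_wiper = 13.9 × 13.16/(13.10 + 13.16) = 6.97 V.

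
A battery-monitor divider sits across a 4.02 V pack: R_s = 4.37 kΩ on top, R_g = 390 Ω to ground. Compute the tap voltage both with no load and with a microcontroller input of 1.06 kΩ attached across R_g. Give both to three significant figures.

Unloaded: 0.329 V; loaded: 0.246 V

Open-circuit: V = 4.02 × 390/(4370 + 390) = 0.329 V.
With the load, R_g becomes R_g‖R_L = 285.1 Ω, so V = 4.02 × 285.1/4655 = 0.246 V.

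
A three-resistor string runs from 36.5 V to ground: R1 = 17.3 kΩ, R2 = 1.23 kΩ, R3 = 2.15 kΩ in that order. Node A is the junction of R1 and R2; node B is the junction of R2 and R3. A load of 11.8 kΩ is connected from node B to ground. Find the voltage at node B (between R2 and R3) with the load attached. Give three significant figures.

V ≈ 3.26 V

At node B, R3 is in parallel with the load: R3‖R_L = 1.819 kΩ.
Below node A the resistance is R2 + (R3‖R_L) = 3.049 kΩ, so V_A = 36.5 × 3.049/20.35 = 5.468 V.
Then V_B = V_A × (R3‖R_L)/(R2 + R3‖R_L) = 5.468 × 1.819/3.049 = 3.26 V.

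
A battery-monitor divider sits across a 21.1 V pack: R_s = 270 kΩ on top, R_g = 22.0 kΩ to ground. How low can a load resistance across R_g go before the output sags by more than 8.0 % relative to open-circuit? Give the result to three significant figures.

Output resistance R_th = R_s‖R_g = (270 × 22.0)/292.0 = 20.34 kΩ.
The fractional drop is R_th/(R_th + R_L); requiring this ≤ 0.0800 gives R_L ≥ R_th(1/0.0800 − 1) = 20.34 × 11.50 = 234 kΩ.

R_L(min) ≈ 234 kΩ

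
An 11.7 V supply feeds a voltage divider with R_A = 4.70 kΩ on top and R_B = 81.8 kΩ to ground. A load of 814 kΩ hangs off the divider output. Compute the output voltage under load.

V_out ≈ 11.0 V

The load sits in parallel with R_B: R_B‖R_L = (81.8 × 814) / (81.8 + 814) = 74.33 kΩ.
V_out = 11.7 × 74.33 / (4.70 + 74.33) = 11.7 × 74.33/79.03 = 11.0 V.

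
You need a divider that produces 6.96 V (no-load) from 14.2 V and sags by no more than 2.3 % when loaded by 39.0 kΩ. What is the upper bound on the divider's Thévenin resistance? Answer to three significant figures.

Loading drop = R_th/(R_th + R_L) ≤ 0.0230, so R_th ≤ R_L · ε/(1−ε) = 39.0 kΩ × 0.0230/0.9770 = 918 Ω.
(Any R1, R2 with R2/(R1+R2) = 0.490 and R1‖R2 ≤ 918 Ω will meet the spec.)

R_th ≤ 918 Ω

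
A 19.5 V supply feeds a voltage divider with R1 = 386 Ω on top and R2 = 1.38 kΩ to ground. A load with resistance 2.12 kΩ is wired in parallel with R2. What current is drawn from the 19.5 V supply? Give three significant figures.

R2‖R_L = 835.9 Ω, so the source sees R1 + R2‖R_L = 1222 Ω.
I = 19.5 V / 1222 Ω = 16.0 mA.

I ≈ 16.0 mA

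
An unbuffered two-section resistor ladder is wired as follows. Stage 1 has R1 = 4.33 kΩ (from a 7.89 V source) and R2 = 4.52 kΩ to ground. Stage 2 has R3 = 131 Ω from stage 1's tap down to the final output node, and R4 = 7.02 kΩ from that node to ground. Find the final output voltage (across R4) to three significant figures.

V_out ≈ 3.02 V

Stage 2 presents R3+R4 = 7151 Ω as a load on stage 1's tap.
Stage 1's lower leg becomes R2‖(R3+R4) = 2769 Ω, so V_mid = 7.89 × 2769/7099 = 3.078 V.
Stage 2 is itself unloaded: V_out = V_mid × R4/(R3+R4) = 3.078 × 7020/7151 = 3.02 V.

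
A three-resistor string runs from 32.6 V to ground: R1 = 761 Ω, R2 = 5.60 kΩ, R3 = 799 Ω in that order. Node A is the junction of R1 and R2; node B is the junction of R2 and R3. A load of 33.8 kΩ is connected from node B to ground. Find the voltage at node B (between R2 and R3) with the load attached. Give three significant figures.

At node B, R3 is in parallel with the load: R3‖R_L = 780.5 Ω.
Below node A the resistance is R2 + (R3‖R_L) = 6381 Ω, so V_A = 32.6 × 6381/7142 = 29.13 V.
Then V_B = V_A × (R3‖R_L)/(R2 + R3‖R_L) = 29.13 × 780.5/6381 = 3.56 V.

V ≈ 3.56 V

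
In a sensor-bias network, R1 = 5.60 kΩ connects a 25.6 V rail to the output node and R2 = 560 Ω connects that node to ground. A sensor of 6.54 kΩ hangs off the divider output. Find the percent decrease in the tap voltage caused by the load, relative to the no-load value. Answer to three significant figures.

The divider's output (Thévenin) resistance is R1‖R2 = 509.1 Ω.
Fractional drop under load = R_th/(R_th + R_L) = 509.1 / (509.1 + 6540) = 0.07222.
So the output falls by 7.22 %.

7.22 %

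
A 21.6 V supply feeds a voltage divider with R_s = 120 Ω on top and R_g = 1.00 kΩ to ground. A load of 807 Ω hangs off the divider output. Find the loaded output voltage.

V_out ≈ 17.0 V

The load sits in parallel with R_g: R_g‖R_L = (1000 × 807) / (1000 + 807) = 446.6 Ω.
V_out = 21.6 × 446.6 / (120 + 446.6) = 21.6 × 446.6/566.6 = 17.0 V.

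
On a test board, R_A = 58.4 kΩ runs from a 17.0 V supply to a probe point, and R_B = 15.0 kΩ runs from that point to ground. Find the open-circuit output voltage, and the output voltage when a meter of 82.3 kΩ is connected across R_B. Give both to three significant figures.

Open-circuit: V = 17.0 × 15.0/(58.4 + 15.0) = 3.47 V.
With the load, R_B becomes R_B‖R_L = 12.69 kΩ, so V = 17.0 × 12.69/71.09 = 3.03 V.

Unloaded: 3.47 V; loaded: 3.03 V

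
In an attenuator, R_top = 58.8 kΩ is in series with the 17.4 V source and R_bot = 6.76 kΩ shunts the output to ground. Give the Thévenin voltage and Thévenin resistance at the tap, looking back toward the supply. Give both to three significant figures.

V_th is the open-circuit tap voltage: 17.4 × 6.76/(58.8 + 6.76) = 1.79 V.
With the supply zeroed, R_top and R_bot appear in parallel from the tap: R_th = R_top‖R_bot = (58.8 × 6.76)/65.56 = 6.06 kΩ.

V_th = 1.79 V, R_th = 6.06 kΩ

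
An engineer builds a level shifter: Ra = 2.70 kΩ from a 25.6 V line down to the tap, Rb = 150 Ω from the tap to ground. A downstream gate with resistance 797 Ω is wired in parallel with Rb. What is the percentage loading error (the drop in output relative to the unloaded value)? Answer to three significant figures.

15.1 %

The divider's output (Thévenin) resistance is Ra‖Rb = 142.1 Ω.
Fractional drop under load = R_th/(R_th + R_L) = 142.1 / (142.1 + 797) = 0.1513.
So the output falls by 15.1 %.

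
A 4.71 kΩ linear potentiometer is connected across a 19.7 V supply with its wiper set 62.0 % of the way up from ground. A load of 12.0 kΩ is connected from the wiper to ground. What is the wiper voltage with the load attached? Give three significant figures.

The wiper splits the pot into (1−α)R = 1.790 kΩ above and αR = 2.920 kΩ below.
Lower section ‖ load = 2.349 kΩ.
V_wiper = 19.7 × 2.349/(1.790 + 2.349) = 11.2 V.

V ≈ 11.2 V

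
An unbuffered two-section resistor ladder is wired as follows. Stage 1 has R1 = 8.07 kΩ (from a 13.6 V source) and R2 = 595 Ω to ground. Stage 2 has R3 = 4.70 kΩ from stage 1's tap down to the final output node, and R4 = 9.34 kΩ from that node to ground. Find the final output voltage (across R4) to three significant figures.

V_out ≈ 0.598 V

Stage 2 presents R3+R4 = 14040 Ω as a load on stage 1's tap.
Stage 1's lower leg becomes R2‖(R3+R4) = 570.8 Ω, so V_mid = 13.6 × 570.8/8641 = 0.8984 V.
Stage 2 is itself unloaded: V_out = V_mid × R4/(R3+R4) = 0.8984 × 9340/14040 = 0.598 V.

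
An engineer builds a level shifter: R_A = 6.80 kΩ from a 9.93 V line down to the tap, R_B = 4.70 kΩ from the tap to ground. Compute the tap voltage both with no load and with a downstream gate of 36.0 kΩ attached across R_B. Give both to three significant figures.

Open-circuit: V = 9.93 × 4.70/(6.80 + 4.70) = 4.06 V.
With the load, R_B becomes R_B‖R_L = 4.157 kΩ, so V = 9.93 × 4.157/10.96 = 3.77 V.

Unloaded: 4.06 V; loaded: 3.77 V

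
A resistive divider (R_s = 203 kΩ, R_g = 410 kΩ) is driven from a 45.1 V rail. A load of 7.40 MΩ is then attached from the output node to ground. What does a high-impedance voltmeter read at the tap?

V_out ≈ 29.6 V

The load sits in parallel with R_g: R_g‖R_L = (410 × 7400) / (410 + 7400) = 388.5 kΩ.
V_out = 45.1 × 388.5 / (203 + 388.5) = 45.1 × 388.5/591.5 = 29.6 V.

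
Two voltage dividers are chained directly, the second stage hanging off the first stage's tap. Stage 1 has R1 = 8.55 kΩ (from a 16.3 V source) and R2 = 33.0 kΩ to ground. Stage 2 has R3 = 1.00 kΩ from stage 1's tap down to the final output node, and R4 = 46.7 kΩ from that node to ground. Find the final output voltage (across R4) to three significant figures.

V_out ≈ 11.1 V

Stage 2 presents R3+R4 = 47.70 kΩ as a load on stage 1's tap.
Stage 1's lower leg becomes R2‖(R3+R4) = 19.51 kΩ, so V_mid = 16.3 × 19.51/28.06 = 11.33 V.
Stage 2 is itself unloaded: V_out = V_mid × R4/(R3+R4) = 11.33 × 46.7/47.70 = 11.1 V.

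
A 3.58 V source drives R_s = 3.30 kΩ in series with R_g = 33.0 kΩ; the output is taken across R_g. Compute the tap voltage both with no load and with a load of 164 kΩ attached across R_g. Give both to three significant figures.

Unloaded: 3.25 V; loaded: 3.20 V

Open-circuit: V = 3.58 × 33.0/(3.30 + 33.0) = 3.25 V.
With the load, R_g becomes R_g‖R_L = 27.47 kΩ, so V = 3.58 × 27.47/30.77 = 3.20 V.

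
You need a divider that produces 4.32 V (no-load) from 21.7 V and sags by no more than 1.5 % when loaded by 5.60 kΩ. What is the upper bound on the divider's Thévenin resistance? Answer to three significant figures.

R_th ≤ 85.3 Ω

Loading drop = R_th/(R_th + R_L) ≤ 0.0150, so R_th ≤ R_L · ε/(1−ε) = 5.60 kΩ × 0.0150/0.9850 = 85.3 Ω.
(Any R1, R2 with R2/(R1+R2) = 0.199 and R1‖R2 ≤ 85.3 Ω will meet the spec.)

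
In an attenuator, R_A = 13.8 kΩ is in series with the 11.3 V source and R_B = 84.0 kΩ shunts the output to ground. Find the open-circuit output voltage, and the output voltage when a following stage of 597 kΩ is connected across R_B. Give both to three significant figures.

Open-circuit: V = 11.3 × 84.0/(13.8 + 84.0) = 9.71 V.
With the load, R_B becomes R_B‖R_L = 73.64 kΩ, so V = 11.3 × 73.64/87.44 = 9.52 V.

Unloaded: 9.71 V; loaded: 9.52 V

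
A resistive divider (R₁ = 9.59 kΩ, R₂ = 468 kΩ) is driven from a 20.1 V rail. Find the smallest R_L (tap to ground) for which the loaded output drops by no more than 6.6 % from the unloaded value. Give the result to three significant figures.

Output resistance R_th = R₁‖R₂ = (9.59 × 468)/477.6 = 9.397 kΩ.
The fractional drop is R_th/(R_th + R_L); requiring this ≤ 0.0660 gives R_L ≥ R_th(1/0.0660 − 1) = 9.397 × 14.15 = 133 kΩ.

R_L(min) ≈ 133 kΩ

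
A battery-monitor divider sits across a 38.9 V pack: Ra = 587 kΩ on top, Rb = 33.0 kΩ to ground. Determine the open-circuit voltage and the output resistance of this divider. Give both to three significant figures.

V_th is the open-circuit tap voltage: 38.9 × 33.0/(587 + 33.0) = 2.07 V.
With the supply zeroed, Ra and Rb appear in parallel from the tap: R_th = Ra‖Rb = (587 × 33.0)/620.0 = 31.2 kΩ.

V_th = 2.07 V, R_th = 31.2 kΩ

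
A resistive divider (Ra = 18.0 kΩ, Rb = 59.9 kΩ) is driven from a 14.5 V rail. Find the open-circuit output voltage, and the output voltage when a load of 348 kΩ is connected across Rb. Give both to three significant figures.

Open-circuit: V = 14.5 × 59.9/(18.0 + 59.9) = 11.1 V.
With the load, Rb becomes Rb‖R_L = 51.10 kΩ, so V = 14.5 × 51.10/69.10 = 10.7 V.

Unloaded: 11.1 V; loaded: 10.7 V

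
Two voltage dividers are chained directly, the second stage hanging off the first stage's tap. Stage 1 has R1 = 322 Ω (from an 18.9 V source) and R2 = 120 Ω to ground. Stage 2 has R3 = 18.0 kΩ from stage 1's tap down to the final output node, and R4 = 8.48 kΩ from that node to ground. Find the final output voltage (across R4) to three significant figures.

V_out ≈ 1.64 V

Stage 2 presents R3+R4 = 26480 Ω as a load on stage 1's tap.
Stage 1's lower leg becomes R2‖(R3+R4) = 119.5 Ω, so V_mid = 18.9 × 119.5/441.5 = 5.114 V.
Stage 2 is itself unloaded: V_out = V_mid × R4/(R3+R4) = 5.114 × 8480/26480 = 1.64 V.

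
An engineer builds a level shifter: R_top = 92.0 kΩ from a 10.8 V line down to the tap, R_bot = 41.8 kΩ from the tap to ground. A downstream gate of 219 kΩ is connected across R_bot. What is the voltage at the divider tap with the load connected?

The load sits in parallel with R_bot: R_bot‖R_L = (41.8 × 219) / (41.8 + 219) = 35.10 kΩ.
V_out = 10.8 × 35.10 / (92.0 + 35.10) = 10.8 × 35.10/127.1 = 2.98 V.

V_out ≈ 2.98 V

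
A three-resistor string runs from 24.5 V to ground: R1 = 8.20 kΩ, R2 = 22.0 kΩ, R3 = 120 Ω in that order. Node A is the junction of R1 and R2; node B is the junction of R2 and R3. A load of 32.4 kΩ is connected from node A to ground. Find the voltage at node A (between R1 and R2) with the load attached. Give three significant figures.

Below node A the series string R2+R3 = 22120 Ω sits in parallel with the 32400 Ω load: 13150 Ω.
V_A = 24.5 × 13150/(8200 + 13150) = 15.1 V.

V ≈ 15.1 V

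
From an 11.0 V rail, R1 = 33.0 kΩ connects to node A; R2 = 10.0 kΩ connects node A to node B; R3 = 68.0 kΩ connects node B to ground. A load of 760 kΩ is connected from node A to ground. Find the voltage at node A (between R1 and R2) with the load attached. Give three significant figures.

Below node A the series string R2+R3 = 78.00 kΩ sits in parallel with the 760 kΩ load: 70.74 kΩ.
V_A = 11.0 × 70.74/(33.0 + 70.74) = 7.50 V.

V ≈ 7.50 V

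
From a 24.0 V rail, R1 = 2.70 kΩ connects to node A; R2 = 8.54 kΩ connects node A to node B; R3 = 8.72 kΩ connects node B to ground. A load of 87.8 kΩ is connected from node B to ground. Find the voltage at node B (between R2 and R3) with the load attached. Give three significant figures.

V ≈ 9.93 V

At node B, R3 is in parallel with the load: R3‖R_L = 7.932 kΩ.
Below node A the resistance is R2 + (R3‖R_L) = 16.47 kΩ, so V_A = 24.0 × 16.47/19.17 = 20.62 V.
Then V_B = V_A × (R3‖R_L)/(R2 + R3‖R_L) = 20.62 × 7.932/16.47 = 9.93 V.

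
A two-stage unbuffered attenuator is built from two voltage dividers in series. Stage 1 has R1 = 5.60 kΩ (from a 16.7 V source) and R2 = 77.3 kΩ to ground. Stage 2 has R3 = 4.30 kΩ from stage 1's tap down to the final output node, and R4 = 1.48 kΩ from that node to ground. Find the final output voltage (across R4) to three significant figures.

V_out ≈ 2.09 V

Stage 2 presents R3+R4 = 5.780 kΩ as a load on stage 1's tap.
Stage 1's lower leg becomes R2‖(R3+R4) = 5.378 kΩ, so V_mid = 16.7 × 5.378/10.98 = 8.181 V.
Stage 2 is itself unloaded: V_out = V_mid × R4/(R3+R4) = 8.181 × 1.48/5.780 = 2.09 V.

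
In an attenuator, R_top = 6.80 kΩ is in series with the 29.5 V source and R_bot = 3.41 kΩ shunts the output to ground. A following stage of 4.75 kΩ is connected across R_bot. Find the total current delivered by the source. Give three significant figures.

I ≈ 3.36 mA

R_bot‖R_L = 1.985 kΩ, so the source sees R_top + R_bot‖R_L = 8.785 kΩ.
I = 29.5 V / 8.785 kΩ = 3.36 mA.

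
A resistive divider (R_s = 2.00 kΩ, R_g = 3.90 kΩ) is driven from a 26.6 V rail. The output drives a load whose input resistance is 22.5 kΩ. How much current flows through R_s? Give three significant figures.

I ≈ 5.00 mA

R_g‖R_L = 3.324 kΩ, so the source sees R_s + R_g‖R_L = 5.324 kΩ.
I = 26.6 V / 5.324 kΩ = 5.00 mA.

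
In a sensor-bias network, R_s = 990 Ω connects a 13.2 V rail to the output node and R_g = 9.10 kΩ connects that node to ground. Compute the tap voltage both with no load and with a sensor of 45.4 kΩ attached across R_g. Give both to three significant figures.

Unloaded: 11.9 V; loaded: 11.7 V

Open-circuit: V = 13.2 × 9100/(990 + 9100) = 11.9 V.
With the load, R_g becomes R_g‖R_L = 7581 Ω, so V = 13.2 × 7581/8571 = 11.7 V.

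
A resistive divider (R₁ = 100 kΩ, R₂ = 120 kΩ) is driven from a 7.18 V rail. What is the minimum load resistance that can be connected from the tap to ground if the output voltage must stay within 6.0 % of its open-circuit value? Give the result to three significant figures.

R_L(min) ≈ 855 kΩ

Output resistance R_th = R₁‖R₂ = (100 × 120)/220.0 = 54.55 kΩ.
The fractional drop is R_th/(R_th + R_L); requiring this ≤ 0.0600 gives R_L ≥ R_th(1/0.0600 − 1) = 54.55 × 15.67 = 855 kΩ.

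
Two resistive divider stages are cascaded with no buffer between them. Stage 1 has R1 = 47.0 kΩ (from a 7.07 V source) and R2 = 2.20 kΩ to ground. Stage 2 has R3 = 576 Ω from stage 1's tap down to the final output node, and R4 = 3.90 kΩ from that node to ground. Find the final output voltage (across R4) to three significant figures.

V_out ≈ 0.187 V

Stage 2 presents R3+R4 = 4476 Ω as a load on stage 1's tap.
Stage 1's lower leg becomes R2‖(R3+R4) = 1475 Ω, so V_mid = 7.07 × 1475/48480 = 0.2151 V.
Stage 2 is itself unloaded: V_out = V_mid × R4/(R3+R4) = 0.2151 × 3900/4476 = 0.187 V.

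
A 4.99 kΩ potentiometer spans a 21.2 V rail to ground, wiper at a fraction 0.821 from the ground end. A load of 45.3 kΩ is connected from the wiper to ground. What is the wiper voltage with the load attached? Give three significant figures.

The wiper splits the pot into (1−α)R = 893.2 Ω above and αR = 4097 Ω below.
Lower section ‖ load = 3757 Ω.
V_wiper = 21.2 × 3757/(893.2 + 3757) = 17.1 V.

V ≈ 17.1 V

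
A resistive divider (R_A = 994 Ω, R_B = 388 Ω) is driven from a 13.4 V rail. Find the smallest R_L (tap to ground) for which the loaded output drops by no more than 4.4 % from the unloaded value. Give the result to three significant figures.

R_L(min) ≈ 6.06 kΩ

Output resistance R_th = R_A‖R_B = (994 × 388)/1382 = 279.1 Ω.
The fractional drop is R_th/(R_th + R_L); requiring this ≤ 0.0440 gives R_L ≥ R_th(1/0.0440 − 1) = 279.1 × 21.73 = 6.06 kΩ.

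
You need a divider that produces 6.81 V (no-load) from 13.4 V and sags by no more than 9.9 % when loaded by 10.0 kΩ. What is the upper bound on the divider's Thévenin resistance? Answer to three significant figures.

R_th ≤ 1.10 kΩ

Loading drop = R_th/(R_th + R_L) ≤ 0.0990, so R_th ≤ R_L · ε/(1−ε) = 10.0 kΩ × 0.0990/0.9010 = 1.10 kΩ.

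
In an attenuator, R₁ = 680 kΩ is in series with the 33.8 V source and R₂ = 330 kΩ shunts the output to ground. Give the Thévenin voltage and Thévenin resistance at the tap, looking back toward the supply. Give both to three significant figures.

V_th is the open-circuit tap voltage: 33.8 × 330/(680 + 330) = 11.0 V.
With the supply zeroed, R₁ and R₂ appear in parallel from the tap: R_th = R₁‖R₂ = (680 × 330)/1010 = 222 kΩ.

V_th = 11.0 V, R_th = 222 kΩ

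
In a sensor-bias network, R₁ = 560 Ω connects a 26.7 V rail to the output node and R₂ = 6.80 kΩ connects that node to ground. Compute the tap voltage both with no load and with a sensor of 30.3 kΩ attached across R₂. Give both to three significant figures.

Open-circuit: V = 26.7 × 6800/(560 + 6800) = 24.7 V.
With the load, R₂ becomes R₂‖R_L = 5554 Ω, so V = 26.7 × 5554/6114 = 24.3 V.

Unloaded: 24.7 V; loaded: 24.3 V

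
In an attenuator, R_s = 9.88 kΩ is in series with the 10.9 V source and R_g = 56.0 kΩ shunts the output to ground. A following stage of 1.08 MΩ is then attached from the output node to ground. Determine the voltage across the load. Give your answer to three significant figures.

V_out ≈ 9.19 V

The load sits in parallel with R_g: R_g‖R_L = (56.0 × 1080) / (56.0 + 1080) = 53.24 kΩ.
V_out = 10.9 × 53.24 / (9.88 + 53.24) = 10.9 × 53.24/63.12 = 9.19 V.
(Unloaded it would have been 9.27 V.)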